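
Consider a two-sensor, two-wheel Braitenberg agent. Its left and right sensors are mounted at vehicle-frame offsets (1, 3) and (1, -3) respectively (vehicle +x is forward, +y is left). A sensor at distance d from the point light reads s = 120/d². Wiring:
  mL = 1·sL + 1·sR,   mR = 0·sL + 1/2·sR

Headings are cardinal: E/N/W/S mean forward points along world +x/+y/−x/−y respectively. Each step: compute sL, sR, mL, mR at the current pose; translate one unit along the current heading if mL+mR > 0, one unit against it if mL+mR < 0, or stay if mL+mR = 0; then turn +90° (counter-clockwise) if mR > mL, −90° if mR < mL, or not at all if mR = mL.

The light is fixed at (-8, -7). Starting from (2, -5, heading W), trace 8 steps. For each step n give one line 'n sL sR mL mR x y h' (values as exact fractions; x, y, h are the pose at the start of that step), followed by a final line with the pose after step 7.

n=0: pose=(2,-5,W); sL=60/41, sR=60/53; mL=5640/2173, mR=30/53; mL+mR=6870/2173 → advance +1; mR−mL=-4410/2173 → turn -1·90°
n=1: pose=(1,-5,N); sL=8/3, sR=40/51; mL=176/51, mR=20/51; mL+mR=196/51 → advance +1; mR−mL=-52/17 → turn -1·90°
n=2: pose=(1,-4,E); sL=15/17, sR=6/5; mL=177/85, mR=3/5; mL+mR=228/85 → advance +1; mR−mL=-126/85 → turn -1·90°
n=3: pose=(2,-4,S); sL=120/173, sR=120/53; mL=27120/9169, mR=60/53; mL+mR=37500/9169 → advance +1; mR−mL=-16740/9169 → turn -1·90°
n=4: pose=(2,-5,W); sL=60/41, sR=60/53; mL=5640/2173, mR=30/53; mL+mR=6870/2173 → advance +1; mR−mL=-4410/2173 → turn -1·90°
n=5: pose=(1,-5,N); sL=8/3, sR=40/51; mL=176/51, mR=20/51; mL+mR=196/51 → advance +1; mR−mL=-52/17 → turn -1·90°
n=6: pose=(1,-4,E); sL=15/17, sR=6/5; mL=177/85, mR=3/5; mL+mR=228/85 → advance +1; mR−mL=-126/85 → turn -1·90°
n=7: pose=(2,-4,S); sL=120/173, sR=120/53; mL=27120/9169, mR=60/53; mL+mR=37500/9169 → advance +1; mR−mL=-16740/9169 → turn -1·90°

0 60/41 60/53 5640/2173 30/53 2 -5 W
1 8/3 40/51 176/51 20/51 1 -5 N
2 15/17 6/5 177/85 3/5 1 -4 E
3 120/173 120/53 27120/9169 60/53 2 -4 S
4 60/41 60/53 5640/2173 30/53 2 -5 W
5 8/3 40/51 176/51 20/51 1 -5 N
6 15/17 6/5 177/85 3/5 1 -4 E
7 120/173 120/53 27120/9169 60/53 2 -4 S
final 2 -5 W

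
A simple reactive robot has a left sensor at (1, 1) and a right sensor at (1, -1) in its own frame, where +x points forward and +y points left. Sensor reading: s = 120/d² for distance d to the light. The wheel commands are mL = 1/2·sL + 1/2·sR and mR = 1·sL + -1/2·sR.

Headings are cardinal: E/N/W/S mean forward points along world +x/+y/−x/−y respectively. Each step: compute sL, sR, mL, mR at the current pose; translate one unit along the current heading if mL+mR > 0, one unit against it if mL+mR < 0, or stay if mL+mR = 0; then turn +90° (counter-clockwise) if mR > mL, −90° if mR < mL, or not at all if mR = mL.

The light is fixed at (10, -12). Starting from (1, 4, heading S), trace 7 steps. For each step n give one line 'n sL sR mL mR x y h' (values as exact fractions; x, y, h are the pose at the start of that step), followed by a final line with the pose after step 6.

n=0: pose=(1,4,S); sL=120/289, sR=24/65; mL=7368/18785, mR=4332/18785; mL+mR=180/289 → advance +1; mR−mL=-3036/18785 → turn -1·90°
n=1: pose=(1,3,W); sL=15/37, sR=30/89; mL=2445/6586, mR=780/3293; mL+mR=45/74 → advance +1; mR−mL=-885/6586 → turn -1·90°
n=2: pose=(0,3,N); sL=120/377, sR=120/337; mL=42840/127049, mR=17820/127049; mL+mR=180/377 → advance +1; mR−mL=-25020/127049 → turn -1·90°
n=3: pose=(0,4,E); sL=12/37, sR=20/51; mL=676/1887, mR=242/1887; mL+mR=18/37 → advance +1; mR−mL=-434/1887 → turn -1·90°
n=4: pose=(1,4,S); sL=120/289, sR=24/65; mL=7368/18785, mR=4332/18785; mL+mR=180/289 → advance +1; mR−mL=-3036/18785 → turn -1·90°
n=5: pose=(1,3,W); sL=15/37, sR=30/89; mL=2445/6586, mR=780/3293; mL+mR=45/74 → advance +1; mR−mL=-885/6586 → turn -1·90°
n=6: pose=(0,3,N); sL=120/377, sR=120/337; mL=42840/127049, mR=17820/127049; mL+mR=180/377 → advance +1; mR−mL=-25020/127049 → turn -1·90°

0 120/289 24/65 7368/18785 4332/18785 1 4 S
1 15/37 30/89 2445/6586 780/3293 1 3 W
2 120/377 120/337 42840/127049 17820/127049 0 3 N
3 12/37 20/51 676/1887 242/1887 0 4 E
4 120/289 24/65 7368/18785 4332/18785 1 4 S
5 15/37 30/89 2445/6586 780/3293 1 3 W
6 120/377 120/337 42840/127049 17820/127049 0 3 N
final 0 4 E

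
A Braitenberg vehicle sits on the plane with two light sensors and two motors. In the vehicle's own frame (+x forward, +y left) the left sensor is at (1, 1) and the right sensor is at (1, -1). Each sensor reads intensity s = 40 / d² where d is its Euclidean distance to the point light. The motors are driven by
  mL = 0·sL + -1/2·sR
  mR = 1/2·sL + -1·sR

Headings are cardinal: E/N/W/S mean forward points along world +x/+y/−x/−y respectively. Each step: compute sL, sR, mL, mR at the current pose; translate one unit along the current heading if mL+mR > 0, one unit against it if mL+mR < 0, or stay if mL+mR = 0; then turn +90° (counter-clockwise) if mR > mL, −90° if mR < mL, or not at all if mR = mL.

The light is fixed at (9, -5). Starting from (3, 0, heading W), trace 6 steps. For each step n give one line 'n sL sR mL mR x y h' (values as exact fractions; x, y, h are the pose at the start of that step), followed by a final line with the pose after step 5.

0 8/13 8/17 -4/17 -36/221 3 0 W
1 5/4 10/13 -5/13 -15/104 4 0 S
2 8/13 40/41 -20/41 -356/533 4 1 E
3 4/5 20/37 -10/37 -26/185 3 1 S
4 40/89 40/61 -20/61 -2340/5429 3 2 E
5 5/9 2/5 -1/5 -11/90 2 2 S
final 2 3 E

n=0: pose=(3,0,W); sL=8/13, sR=8/17; mL=-4/17, mR=-36/221; mL+mR=-88/221 → advance -1; mR−mL=16/221 → turn +1·90°
n=1: pose=(4,0,S); sL=5/4, sR=10/13; mL=-5/13, mR=-15/104; mL+mR=-55/104 → advance -1; mR−mL=25/104 → turn +1·90°
n=2: pose=(4,1,E); sL=8/13, sR=40/41; mL=-20/41, mR=-356/533; mL+mR=-616/533 → advance -1; mR−mL=-96/533 → turn -1·90°
n=3: pose=(3,1,S); sL=4/5, sR=20/37; mL=-10/37, mR=-26/185; mL+mR=-76/185 → advance -1; mR−mL=24/185 → turn +1·90°
n=4: pose=(3,2,E); sL=40/89, sR=40/61; mL=-20/61, mR=-2340/5429; mL+mR=-4120/5429 → advance -1; mR−mL=-560/5429 → turn -1·90°
n=5: pose=(2,2,S); sL=5/9, sR=2/5; mL=-1/5, mR=-11/90; mL+mR=-29/90 → advance -1; mR−mL=7/90 → turn +1·90°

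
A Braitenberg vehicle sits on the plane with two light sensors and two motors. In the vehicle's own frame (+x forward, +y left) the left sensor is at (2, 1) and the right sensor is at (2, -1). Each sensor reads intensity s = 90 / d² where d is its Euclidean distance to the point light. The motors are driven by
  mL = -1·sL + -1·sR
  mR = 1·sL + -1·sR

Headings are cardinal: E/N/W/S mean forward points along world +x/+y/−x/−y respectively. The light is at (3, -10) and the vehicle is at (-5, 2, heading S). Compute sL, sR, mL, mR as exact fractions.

left sensor world pos  = (-4, 0); dL² = 149
right sensor world pos = (-6, 0); dR² = 181
sL = 90/149 = 90/149
sR = 90/181 = 90/181
mL = -1·sL + -1·sR = -29700/26969
mR = 1·sL + -1·sR = 2880/26969

90/149 90/181 -29700/26969 2880/26969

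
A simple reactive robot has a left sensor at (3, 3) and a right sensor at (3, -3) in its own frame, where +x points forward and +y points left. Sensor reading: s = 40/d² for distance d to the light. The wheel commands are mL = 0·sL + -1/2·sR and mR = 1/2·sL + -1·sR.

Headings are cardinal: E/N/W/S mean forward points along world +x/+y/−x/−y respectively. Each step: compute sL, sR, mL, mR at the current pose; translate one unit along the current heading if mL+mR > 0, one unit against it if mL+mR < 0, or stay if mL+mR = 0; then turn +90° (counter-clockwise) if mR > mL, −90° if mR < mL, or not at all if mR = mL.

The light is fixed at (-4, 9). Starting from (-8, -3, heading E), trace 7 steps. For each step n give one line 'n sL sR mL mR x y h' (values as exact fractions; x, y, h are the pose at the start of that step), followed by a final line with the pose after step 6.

0 20/41 20/113 -10/113 310/4633 -8 -3 E
1 8/29 8/17 -4/17 -164/493 -9 -3 N
2 5/13 2/13 -1/13 1/26 -9 -4 E
3 40/181 40/109 -20/109 -5060/19729 -10 -4 N
4 4/13 20/149 -10/149 38/1937 -10 -5 E
5 40/221 40/137 -20/137 -6100/30277 -11 -5 N
6 1/4 2/17 -1/17 1/136 -11 -6 E
final -12 -6 N

n=0: pose=(-8,-3,E); sL=20/41, sR=20/113; mL=-10/113, mR=310/4633; mL+mR=-100/4633 → advance -1; mR−mL=720/4633 → turn +1·90°
n=1: pose=(-9,-3,N); sL=8/29, sR=8/17; mL=-4/17, mR=-164/493; mL+mR=-280/493 → advance -1; mR−mL=-48/493 → turn -1·90°
n=2: pose=(-9,-4,E); sL=5/13, sR=2/13; mL=-1/13, mR=1/26; mL+mR=-1/26 → advance -1; mR−mL=3/26 → turn +1·90°
n=3: pose=(-10,-4,N); sL=40/181, sR=40/109; mL=-20/109, mR=-5060/19729; mL+mR=-8680/19729 → advance -1; mR−mL=-1440/19729 → turn -1·90°
n=4: pose=(-10,-5,E); sL=4/13, sR=20/149; mL=-10/149, mR=38/1937; mL+mR=-92/1937 → advance -1; mR−mL=168/1937 → turn +1·90°
n=5: pose=(-11,-5,N); sL=40/221, sR=40/137; mL=-20/137, mR=-6100/30277; mL+mR=-10520/30277 → advance -1; mR−mL=-1680/30277 → turn -1·90°
n=6: pose=(-11,-6,E); sL=1/4, sR=2/17; mL=-1/17, mR=1/136; mL+mR=-7/136 → advance -1; mR−mL=9/136 → turn +1·90°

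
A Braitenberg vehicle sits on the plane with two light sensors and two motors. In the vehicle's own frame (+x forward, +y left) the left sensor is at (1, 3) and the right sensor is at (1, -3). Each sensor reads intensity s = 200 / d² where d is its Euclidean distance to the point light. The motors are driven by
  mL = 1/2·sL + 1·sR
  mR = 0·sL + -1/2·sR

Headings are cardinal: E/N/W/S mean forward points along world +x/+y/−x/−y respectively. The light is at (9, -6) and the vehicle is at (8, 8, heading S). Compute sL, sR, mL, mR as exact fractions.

200/173 40/37 10620/6401 -20/37

left sensor world pos  = (11, 7); dL² = 173
right sensor world pos = (5, 7); dR² = 185
sL = 200/173 = 200/173
sR = 200/185 = 40/37
mL = 1/2·sL + 1·sR = 10620/6401
mR = 0·sL + -1/2·sR = -20/37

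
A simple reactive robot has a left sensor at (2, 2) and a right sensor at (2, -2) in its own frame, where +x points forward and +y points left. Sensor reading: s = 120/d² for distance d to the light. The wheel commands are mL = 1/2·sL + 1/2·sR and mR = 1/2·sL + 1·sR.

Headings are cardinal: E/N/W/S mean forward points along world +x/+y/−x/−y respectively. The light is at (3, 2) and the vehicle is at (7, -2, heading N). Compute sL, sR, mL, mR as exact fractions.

left sensor world pos  = (5, 0); dL² = 8
right sensor world pos = (9, 0); dR² = 40
sL = 120/8 = 15
sR = 120/40 = 3
mL = 1/2·sL + 1/2·sR = 9
mR = 1/2·sL + 1·sR = 21/2

15 3 9 21/2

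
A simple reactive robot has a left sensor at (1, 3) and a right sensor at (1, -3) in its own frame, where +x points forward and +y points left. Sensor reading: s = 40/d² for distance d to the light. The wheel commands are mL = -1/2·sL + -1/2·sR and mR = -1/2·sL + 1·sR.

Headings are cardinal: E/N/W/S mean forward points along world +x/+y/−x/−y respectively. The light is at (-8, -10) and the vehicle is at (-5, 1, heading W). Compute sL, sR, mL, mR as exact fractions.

left sensor world pos  = (-6, -2); dL² = 68
right sensor world pos = (-6, 4); dR² = 200
sL = 40/68 = 10/17
sR = 40/200 = 1/5
mL = -1/2·sL + -1/2·sR = -67/170
mR = -1/2·sL + 1·sR = -8/85

10/17 1/5 -67/170 -8/85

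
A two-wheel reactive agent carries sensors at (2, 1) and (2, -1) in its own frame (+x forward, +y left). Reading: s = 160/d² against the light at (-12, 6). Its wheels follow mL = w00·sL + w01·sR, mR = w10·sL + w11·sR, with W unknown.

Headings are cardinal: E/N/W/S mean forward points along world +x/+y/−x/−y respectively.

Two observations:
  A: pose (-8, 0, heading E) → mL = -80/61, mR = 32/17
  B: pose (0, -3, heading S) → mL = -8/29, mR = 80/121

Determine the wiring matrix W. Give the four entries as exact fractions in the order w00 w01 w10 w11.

obs A: pose=(-8,0,E) → sL=160/61, sR=32/17, mL=-80/61, mR=32/17
obs B: pose=(0,-3,S) → sL=16/29, sR=80/121, mL=-8/29, mR=80/121
sensor matrix S = [[160/61, 32/17], [16/29, 80/121]]; det S = 2531328/3638833
solve [mL_A; mL_B] = S·[w00; w01] and [mR_A; mR_B] = S·[w10; w11]:
  w00 = -1/2, w01 = 0, w10 = 0, w11 = 1

-1/2 0 0 1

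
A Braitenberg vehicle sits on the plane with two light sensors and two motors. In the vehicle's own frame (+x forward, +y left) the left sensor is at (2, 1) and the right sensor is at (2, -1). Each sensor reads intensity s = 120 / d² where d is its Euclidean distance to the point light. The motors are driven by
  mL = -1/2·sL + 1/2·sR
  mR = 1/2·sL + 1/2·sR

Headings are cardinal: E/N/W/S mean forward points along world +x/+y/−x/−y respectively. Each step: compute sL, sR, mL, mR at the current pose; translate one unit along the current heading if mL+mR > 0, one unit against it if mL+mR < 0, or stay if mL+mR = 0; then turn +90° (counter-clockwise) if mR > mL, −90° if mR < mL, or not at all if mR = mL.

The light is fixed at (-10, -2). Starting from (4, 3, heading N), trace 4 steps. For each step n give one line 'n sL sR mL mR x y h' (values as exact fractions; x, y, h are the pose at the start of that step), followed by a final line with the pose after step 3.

0 60/109 60/137 -840/14933 7380/14933 4 3 N
1 120/169 120/193 -1440/32617 21720/32617 4 4 W
2 30/53 3/4 39/424 279/424 3 4 S
3 40/87 120/241 400/20967 10040/20967 3 3 E
final 4 3 N

n=0: pose=(4,3,N); sL=60/109, sR=60/137; mL=-840/14933, mR=7380/14933; mL+mR=60/137 → advance +1; mR−mL=60/109 → turn +1·90°
n=1: pose=(4,4,W); sL=120/169, sR=120/193; mL=-1440/32617, mR=21720/32617; mL+mR=120/193 → advance +1; mR−mL=120/169 → turn +1·90°
n=2: pose=(3,4,S); sL=30/53, sR=3/4; mL=39/424, mR=279/424; mL+mR=3/4 → advance +1; mR−mL=30/53 → turn +1·90°
n=3: pose=(3,3,E); sL=40/87, sR=120/241; mL=400/20967, mR=10040/20967; mL+mR=120/241 → advance +1; mR−mL=40/87 → turn +1·90°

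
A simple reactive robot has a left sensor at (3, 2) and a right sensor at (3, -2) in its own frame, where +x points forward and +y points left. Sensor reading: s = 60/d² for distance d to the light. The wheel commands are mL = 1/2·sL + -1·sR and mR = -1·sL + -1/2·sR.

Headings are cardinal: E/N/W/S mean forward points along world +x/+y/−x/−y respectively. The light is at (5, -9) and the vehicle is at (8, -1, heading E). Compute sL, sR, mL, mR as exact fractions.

left sensor world pos  = (11, 1); dL² = 136
right sensor world pos = (11, -3); dR² = 72
sL = 60/136 = 15/34
sR = 60/72 = 5/6
mL = 1/2·sL + -1·sR = -125/204
mR = -1·sL + -1/2·sR = -175/204

15/34 5/6 -125/204 -175/204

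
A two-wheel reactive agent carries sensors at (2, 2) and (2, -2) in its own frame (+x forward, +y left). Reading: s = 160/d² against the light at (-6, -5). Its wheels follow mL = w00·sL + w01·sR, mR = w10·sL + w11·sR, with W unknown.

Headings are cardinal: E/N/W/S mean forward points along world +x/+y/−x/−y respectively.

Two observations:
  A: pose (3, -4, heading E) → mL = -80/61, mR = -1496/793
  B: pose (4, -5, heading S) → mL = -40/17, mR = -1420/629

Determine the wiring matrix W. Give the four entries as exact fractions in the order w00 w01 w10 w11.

obs A: pose=(3,-4,E) → sL=16/13, sR=80/61, mL=-80/61, mR=-1496/793
obs B: pose=(4,-5,S) → sL=40/37, sR=40/17, mL=-40/17, mR=-1420/629
sensor matrix S = [[16/13, 80/61], [40/37, 40/17]]; det S = 737280/498797
solve [mL_A; mL_B] = S·[w00; w01] and [mR_A; mR_B] = S·[w10; w11]:
  w00 = 0, w01 = -1, w10 = -1, w11 = -1/2

0 -1 -1 -1/2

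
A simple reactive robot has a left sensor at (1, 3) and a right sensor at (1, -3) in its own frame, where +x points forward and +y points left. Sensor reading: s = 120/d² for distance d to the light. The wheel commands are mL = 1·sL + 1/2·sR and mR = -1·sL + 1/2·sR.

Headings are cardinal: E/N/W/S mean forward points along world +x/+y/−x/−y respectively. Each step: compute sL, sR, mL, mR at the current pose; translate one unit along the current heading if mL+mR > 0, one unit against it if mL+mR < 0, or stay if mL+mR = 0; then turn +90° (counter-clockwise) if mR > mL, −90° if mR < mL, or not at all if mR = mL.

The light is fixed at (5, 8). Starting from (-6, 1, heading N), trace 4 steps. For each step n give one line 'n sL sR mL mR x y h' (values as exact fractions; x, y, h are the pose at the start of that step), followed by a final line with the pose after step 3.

n=0: pose=(-6,1,N); sL=15/29, sR=6/5; mL=162/145, mR=12/145; mL+mR=6/5 → advance +1; mR−mL=-30/29 → turn -1·90°
n=1: pose=(-6,2,E); sL=120/109, sR=120/181; mL=28260/19729, mR=-15180/19729; mL+mR=120/181 → advance +1; mR−mL=-240/109 → turn -1·90°
n=2: pose=(-5,2,S); sL=60/49, sR=60/109; mL=8010/5341, mR=-5070/5341; mL+mR=60/109 → advance +1; mR−mL=-120/49 → turn -1·90°
n=3: pose=(-5,1,W); sL=120/221, sR=120/137; mL=29700/30277, mR=-3180/30277; mL+mR=120/137 → advance +1; mR−mL=-240/221 → turn -1·90°

0 15/29 6/5 162/145 12/145 -6 1 N
1 120/109 120/181 28260/19729 -15180/19729 -6 2 E
2 60/49 60/109 8010/5341 -5070/5341 -5 2 S
3 120/221 120/137 29700/30277 -3180/30277 -5 1 W
final -6 1 N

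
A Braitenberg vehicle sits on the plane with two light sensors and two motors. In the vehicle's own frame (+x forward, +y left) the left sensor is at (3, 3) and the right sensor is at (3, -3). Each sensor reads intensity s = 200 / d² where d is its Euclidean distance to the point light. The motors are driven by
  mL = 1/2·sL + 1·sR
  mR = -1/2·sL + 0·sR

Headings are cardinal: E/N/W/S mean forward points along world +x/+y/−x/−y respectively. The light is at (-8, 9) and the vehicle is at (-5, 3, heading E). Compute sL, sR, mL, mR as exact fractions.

left sensor world pos  = (-2, 6); dL² = 45
right sensor world pos = (-2, 0); dR² = 117
sL = 200/45 = 40/9
sR = 200/117 = 200/117
mL = 1/2·sL + 1·sR = 460/117
mR = -1/2·sL + 0·sR = -20/9

40/9 200/117 460/117 -20/9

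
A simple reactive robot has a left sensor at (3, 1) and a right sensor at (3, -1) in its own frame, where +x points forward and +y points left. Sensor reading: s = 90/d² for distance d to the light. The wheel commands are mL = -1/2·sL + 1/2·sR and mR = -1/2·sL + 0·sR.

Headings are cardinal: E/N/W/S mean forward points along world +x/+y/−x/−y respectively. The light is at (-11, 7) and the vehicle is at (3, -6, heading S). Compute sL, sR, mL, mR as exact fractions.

left sensor world pos  = (4, -9); dL² = 481
right sensor world pos = (2, -9); dR² = 425
sL = 90/481 = 90/481
sR = 90/425 = 18/85
mL = -1/2·sL + 1/2·sR = 504/40885
mR = -1/2·sL + 0·sR = -45/481

90/481 18/85 504/40885 -45/481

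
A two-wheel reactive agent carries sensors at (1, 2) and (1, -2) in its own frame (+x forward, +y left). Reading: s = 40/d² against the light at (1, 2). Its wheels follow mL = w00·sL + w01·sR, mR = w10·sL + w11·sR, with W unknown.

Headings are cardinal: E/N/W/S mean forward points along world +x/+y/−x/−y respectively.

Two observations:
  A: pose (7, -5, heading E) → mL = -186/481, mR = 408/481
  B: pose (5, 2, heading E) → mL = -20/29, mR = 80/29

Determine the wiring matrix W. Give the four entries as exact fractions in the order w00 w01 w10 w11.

-1 1/2 1 1

obs A: pose=(7,-5,E) → sL=20/37, sR=4/13, mL=-186/481, mR=408/481
obs B: pose=(5,2,E) → sL=40/29, sR=40/29, mL=-20/29, mR=80/29
sensor matrix S = [[20/37, 4/13], [40/29, 40/29]]; det S = 4480/13949
solve [mL_A; mL_B] = S·[w00; w01] and [mR_A; mR_B] = S·[w10; w11]:
  w00 = -1, w01 = 1/2, w10 = 1, w11 = 1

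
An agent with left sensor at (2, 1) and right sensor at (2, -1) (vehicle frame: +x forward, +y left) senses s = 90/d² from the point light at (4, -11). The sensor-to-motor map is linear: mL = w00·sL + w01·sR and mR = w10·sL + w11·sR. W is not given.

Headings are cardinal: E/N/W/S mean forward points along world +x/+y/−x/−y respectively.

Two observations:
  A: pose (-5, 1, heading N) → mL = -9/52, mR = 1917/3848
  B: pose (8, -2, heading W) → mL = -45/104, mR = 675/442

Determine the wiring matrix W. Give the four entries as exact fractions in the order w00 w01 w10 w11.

0 -1/2 1/2 1

obs A: pose=(-5,1,N) → sL=45/148, sR=9/26, mL=-9/52, mR=1917/3848
obs B: pose=(8,-2,W) → sL=45/34, sR=45/52, mL=-45/104, mR=675/442
sensor matrix S = [[45/148, 9/26], [45/34, 45/52]]; det S = -25515/130832
solve [mL_A; mL_B] = S·[w00; w01] and [mR_A; mR_B] = S·[w10; w11]:
  w00 = 0, w01 = -1/2, w10 = 1/2, w11 = 1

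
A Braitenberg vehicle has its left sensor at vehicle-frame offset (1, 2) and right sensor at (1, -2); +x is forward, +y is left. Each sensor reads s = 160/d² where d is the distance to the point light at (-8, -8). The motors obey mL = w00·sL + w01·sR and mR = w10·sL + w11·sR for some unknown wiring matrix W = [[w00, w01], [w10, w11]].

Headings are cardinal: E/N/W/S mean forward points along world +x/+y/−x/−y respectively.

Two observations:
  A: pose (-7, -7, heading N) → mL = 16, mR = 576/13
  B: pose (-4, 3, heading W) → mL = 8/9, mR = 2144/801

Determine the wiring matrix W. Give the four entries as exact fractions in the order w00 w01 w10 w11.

obs A: pose=(-7,-7,N) → sL=32, sR=160/13, mL=16, mR=576/13
obs B: pose=(-4,3,W) → sL=16/9, sR=80/89, mL=8/9, mR=2144/801
sensor matrix S = [[32, 160/13], [16/9, 80/89]]; det S = 71680/10413
solve [mL_A; mL_B] = S·[w00; w01] and [mR_A; mR_B] = S·[w10; w11]:
  w00 = 1/2, w01 = 0, w10 = 1, w11 = 1

1/2 0 1 1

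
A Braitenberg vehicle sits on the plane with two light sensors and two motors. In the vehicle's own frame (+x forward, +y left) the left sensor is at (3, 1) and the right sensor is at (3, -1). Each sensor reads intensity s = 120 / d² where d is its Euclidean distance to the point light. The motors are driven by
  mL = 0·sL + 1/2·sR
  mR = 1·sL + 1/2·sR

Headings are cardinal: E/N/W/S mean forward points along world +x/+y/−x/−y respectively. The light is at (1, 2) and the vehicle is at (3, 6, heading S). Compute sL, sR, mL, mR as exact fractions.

12 60 30 42

left sensor world pos  = (4, 3); dL² = 10
right sensor world pos = (2, 3); dR² = 2
sL = 120/10 = 12
sR = 120/2 = 60
mL = 0·sL + 1/2·sR = 30
mR = 1·sL + 1/2·sR = 42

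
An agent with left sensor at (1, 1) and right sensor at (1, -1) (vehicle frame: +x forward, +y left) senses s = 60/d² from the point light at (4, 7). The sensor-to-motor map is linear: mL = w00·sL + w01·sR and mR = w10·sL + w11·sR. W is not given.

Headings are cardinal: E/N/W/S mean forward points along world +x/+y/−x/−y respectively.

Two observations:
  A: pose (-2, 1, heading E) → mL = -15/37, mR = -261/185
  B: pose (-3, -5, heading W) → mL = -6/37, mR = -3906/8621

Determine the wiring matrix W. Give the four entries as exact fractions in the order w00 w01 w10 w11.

obs A: pose=(-2,1,E) → sL=6/5, sR=30/37, mL=-15/37, mR=-261/185
obs B: pose=(-3,-5,W) → sL=60/233, sR=12/37, mL=-6/37, mR=-3906/8621
sensor matrix S = [[6/5, 30/37], [60/233, 12/37]]; det S = 7776/43105
solve [mL_A; mL_B] = S·[w00; w01] and [mR_A; mR_B] = S·[w10; w11]:
  w00 = 0, w01 = -1/2, w10 = -1/2, w11 = -1

0 -1/2 -1/2 -1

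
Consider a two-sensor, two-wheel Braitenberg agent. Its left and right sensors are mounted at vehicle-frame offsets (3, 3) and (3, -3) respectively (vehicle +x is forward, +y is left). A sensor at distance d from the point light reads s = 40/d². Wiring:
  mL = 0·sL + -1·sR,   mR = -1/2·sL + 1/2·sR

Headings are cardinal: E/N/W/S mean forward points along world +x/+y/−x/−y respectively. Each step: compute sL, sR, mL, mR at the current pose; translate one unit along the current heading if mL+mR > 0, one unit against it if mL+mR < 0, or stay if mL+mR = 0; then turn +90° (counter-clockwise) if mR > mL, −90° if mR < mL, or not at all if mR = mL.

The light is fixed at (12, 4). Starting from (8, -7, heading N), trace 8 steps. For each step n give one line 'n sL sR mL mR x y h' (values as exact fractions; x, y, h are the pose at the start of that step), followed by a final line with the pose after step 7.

n=0: pose=(8,-7,N); sL=40/113, sR=8/13; mL=-8/13, mR=192/1469; mL+mR=-712/1469 → advance -1; mR−mL=1096/1469 → turn +1·90°
n=1: pose=(8,-8,W); sL=20/137, sR=4/13; mL=-4/13, mR=144/1781; mL+mR=-404/1781 → advance -1; mR−mL=692/1781 → turn +1·90°
n=2: pose=(9,-8,S); sL=8/45, sR=40/261; mL=-40/261, mR=-16/1305; mL+mR=-24/145 → advance -1; mR−mL=184/1305 → turn +1·90°
n=3: pose=(9,-7,E); sL=5/8, sR=10/49; mL=-10/49, mR=-165/784; mL+mR=-325/784 → advance -1; mR−mL=-5/784 → turn -1·90°
n=4: pose=(8,-7,S); sL=40/197, sR=8/49; mL=-8/49, mR=-192/9653; mL+mR=-1768/9653 → advance -1; mR−mL=1384/9653 → turn +1·90°
n=5: pose=(8,-6,E); sL=4/5, sR=4/17; mL=-4/17, mR=-24/85; mL+mR=-44/85 → advance -1; mR−mL=-4/85 → turn -1·90°
n=6: pose=(7,-6,S); sL=40/173, sR=40/233; mL=-40/233, mR=-1200/40309; mL+mR=-8120/40309 → advance -1; mR−mL=5720/40309 → turn +1·90°
n=7: pose=(7,-5,E); sL=1, sR=10/37; mL=-10/37, mR=-27/74; mL+mR=-47/74 → advance -1; mR−mL=-7/74 → turn -1·90°

0 40/113 8/13 -8/13 192/1469 8 -7 N
1 20/137 4/13 -4/13 144/1781 8 -8 W
2 8/45 40/261 -40/261 -16/1305 9 -8 S
3 5/8 10/49 -10/49 -165/784 9 -7 E
4 40/197 8/49 -8/49 -192/9653 8 -7 S
5 4/5 4/17 -4/17 -24/85 8 -6 E
6 40/173 40/233 -40/233 -1200/40309 7 -6 S
7 1 10/37 -10/37 -27/74 7 -5 E
final 6 -5 S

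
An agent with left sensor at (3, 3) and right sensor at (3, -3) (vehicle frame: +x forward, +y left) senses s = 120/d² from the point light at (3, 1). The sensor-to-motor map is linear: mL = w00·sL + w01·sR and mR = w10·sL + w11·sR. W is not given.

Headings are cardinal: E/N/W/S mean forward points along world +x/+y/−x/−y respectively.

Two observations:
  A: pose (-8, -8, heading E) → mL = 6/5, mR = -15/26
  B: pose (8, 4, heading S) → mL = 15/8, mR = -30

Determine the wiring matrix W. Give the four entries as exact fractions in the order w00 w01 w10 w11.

obs A: pose=(-8,-8,E) → sL=6/5, sR=15/26, mL=6/5, mR=-15/26
obs B: pose=(8,4,S) → sL=15/8, sR=30, mL=15/8, mR=-30
sensor matrix S = [[6/5, 15/26], [15/8, 30]]; det S = 7263/208
solve [mL_A; mL_B] = S·[w00; w01] and [mR_A; mR_B] = S·[w10; w11]:
  w00 = 1, w01 = 0, w10 = 0, w11 = -1

1 0 0 -1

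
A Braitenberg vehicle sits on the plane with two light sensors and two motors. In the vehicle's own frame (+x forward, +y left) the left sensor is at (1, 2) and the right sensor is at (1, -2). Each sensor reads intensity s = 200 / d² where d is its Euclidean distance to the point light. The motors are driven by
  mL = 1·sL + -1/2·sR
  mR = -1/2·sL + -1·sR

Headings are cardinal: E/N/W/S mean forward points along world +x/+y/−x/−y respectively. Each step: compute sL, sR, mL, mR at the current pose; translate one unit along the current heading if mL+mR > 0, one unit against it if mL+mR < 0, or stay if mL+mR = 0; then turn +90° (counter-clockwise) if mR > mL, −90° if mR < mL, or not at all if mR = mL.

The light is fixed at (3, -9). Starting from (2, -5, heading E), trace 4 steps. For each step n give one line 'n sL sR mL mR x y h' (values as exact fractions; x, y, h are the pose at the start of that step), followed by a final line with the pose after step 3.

n=0: pose=(2,-5,E); sL=50/9, sR=50; mL=-175/9, mR=-475/9; mL+mR=-650/9 → advance -1; mR−mL=-100/3 → turn -1·90°
n=1: pose=(1,-5,S); sL=200/9, sR=8; mL=164/9, mR=-172/9; mL+mR=-8/9 → advance -1; mR−mL=-112/3 → turn -1·90°
n=2: pose=(1,-4,W); sL=100/9, sR=100/29; mL=2450/261, mR=-2350/261; mL+mR=100/261 → advance +1; mR−mL=-1600/87 → turn -1·90°
n=3: pose=(0,-4,N); sL=200/61, sR=200/37; mL=1300/2257, mR=-15900/2257; mL+mR=-14600/2257 → advance -1; mR−mL=-17200/2257 → turn -1·90°

0 50/9 50 -175/9 -475/9 2 -5 E
1 200/9 8 164/9 -172/9 1 -5 S
2 100/9 100/29 2450/261 -2350/261 1 -4 W
3 200/61 200/37 1300/2257 -15900/2257 0 -4 N
final 0 -5 E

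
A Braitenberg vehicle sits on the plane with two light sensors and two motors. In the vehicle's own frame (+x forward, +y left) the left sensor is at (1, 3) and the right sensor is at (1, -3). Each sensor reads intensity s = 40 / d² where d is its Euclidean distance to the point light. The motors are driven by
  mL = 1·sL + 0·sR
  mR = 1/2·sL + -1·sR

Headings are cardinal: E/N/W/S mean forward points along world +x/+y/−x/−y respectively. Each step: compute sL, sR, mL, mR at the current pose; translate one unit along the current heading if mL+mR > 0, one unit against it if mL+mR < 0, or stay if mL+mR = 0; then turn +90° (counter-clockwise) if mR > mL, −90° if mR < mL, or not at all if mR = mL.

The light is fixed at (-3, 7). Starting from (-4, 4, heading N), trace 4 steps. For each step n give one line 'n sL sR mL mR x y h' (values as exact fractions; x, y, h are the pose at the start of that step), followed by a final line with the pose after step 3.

0 2 5 2 -4 -4 4 N
1 40 40/49 40 940/49 -4 3 E
2 20/17 20/17 20/17 -10/17 -3 3 S
3 8/13 8 8/13 -100/13 -3 2 W
final -2 2 N

n=0: pose=(-4,4,N); sL=2, sR=5; mL=2, mR=-4; mL+mR=-2 → advance -1; mR−mL=-6 → turn -1·90°
n=1: pose=(-4,3,E); sL=40, sR=40/49; mL=40, mR=940/49; mL+mR=2900/49 → advance +1; mR−mL=-1020/49 → turn -1·90°
n=2: pose=(-3,3,S); sL=20/17, sR=20/17; mL=20/17, mR=-10/17; mL+mR=10/17 → advance +1; mR−mL=-30/17 → turn -1·90°
n=3: pose=(-3,2,W); sL=8/13, sR=8; mL=8/13, mR=-100/13; mL+mR=-92/13 → advance -1; mR−mL=-108/13 → turn -1·90°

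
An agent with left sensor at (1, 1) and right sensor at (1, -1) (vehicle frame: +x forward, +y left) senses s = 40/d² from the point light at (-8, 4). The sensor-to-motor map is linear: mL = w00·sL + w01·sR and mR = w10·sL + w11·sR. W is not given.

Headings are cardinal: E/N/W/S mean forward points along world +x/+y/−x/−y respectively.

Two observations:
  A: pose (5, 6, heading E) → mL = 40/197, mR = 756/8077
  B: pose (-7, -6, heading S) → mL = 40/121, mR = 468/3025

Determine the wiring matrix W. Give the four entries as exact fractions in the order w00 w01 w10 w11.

0 1 1 -1/2

obs A: pose=(5,6,E) → sL=8/41, sR=40/197, mL=40/197, mR=756/8077
obs B: pose=(-7,-6,S) → sL=8/25, sR=40/121, mL=40/121, mR=468/3025
sensor matrix S = [[8/41, 40/197], [8/25, 40/121]]; det S = -2304/4886585
solve [mL_A; mL_B] = S·[w00; w01] and [mR_A; mR_B] = S·[w10; w11]:
  w00 = 0, w01 = 1, w10 = 1, w11 = -1/2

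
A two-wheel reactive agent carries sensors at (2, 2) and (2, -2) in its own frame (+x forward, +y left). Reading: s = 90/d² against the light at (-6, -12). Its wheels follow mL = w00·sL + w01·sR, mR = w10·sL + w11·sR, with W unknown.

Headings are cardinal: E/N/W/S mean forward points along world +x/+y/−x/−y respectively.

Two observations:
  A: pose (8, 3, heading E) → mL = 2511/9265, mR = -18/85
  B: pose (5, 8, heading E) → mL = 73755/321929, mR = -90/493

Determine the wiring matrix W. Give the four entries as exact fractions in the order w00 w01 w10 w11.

obs A: pose=(8,3,E) → sL=18/109, sR=18/85, mL=2511/9265, mR=-18/85
obs B: pose=(5,8,E) → sL=90/653, sR=90/493, mL=73755/321929, mR=-90/493
sensor matrix S = [[18/109, 18/85], [90/653, 90/493]]; det S = 33696/35090261
solve [mL_A; mL_B] = S·[w00; w01] and [mR_A; mR_B] = S·[w10; w11]:
  w00 = 1, w01 = 1/2, w10 = 0, w11 = -1

1 1/2 0 -1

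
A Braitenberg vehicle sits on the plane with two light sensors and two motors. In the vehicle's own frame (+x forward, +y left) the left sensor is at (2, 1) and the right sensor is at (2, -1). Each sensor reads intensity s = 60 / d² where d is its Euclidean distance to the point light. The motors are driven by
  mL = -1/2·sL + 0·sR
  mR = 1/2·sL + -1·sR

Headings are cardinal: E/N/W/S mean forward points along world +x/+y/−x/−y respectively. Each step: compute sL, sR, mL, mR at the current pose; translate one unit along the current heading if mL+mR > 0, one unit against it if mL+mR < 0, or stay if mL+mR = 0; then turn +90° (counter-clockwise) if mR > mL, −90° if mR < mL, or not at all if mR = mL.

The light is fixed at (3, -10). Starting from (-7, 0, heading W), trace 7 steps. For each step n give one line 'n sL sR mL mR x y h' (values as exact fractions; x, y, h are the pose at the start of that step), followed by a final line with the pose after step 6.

n=0: pose=(-7,0,W); sL=4/15, sR=12/53; mL=-2/15, mR=-74/795; mL+mR=-12/53 → advance -1; mR−mL=32/795 → turn +1·90°
n=1: pose=(-6,0,S); sL=15/32, sR=15/41; mL=-15/64, mR=-345/2624; mL+mR=-15/41 → advance -1; mR−mL=135/1312 → turn +1·90°
n=2: pose=(-6,1,E); sL=60/193, sR=60/149; mL=-30/193, mR=-7110/28757; mL+mR=-60/149 → advance -1; mR−mL=-2640/28757 → turn -1·90°
n=3: pose=(-7,1,S); sL=10/27, sR=30/101; mL=-5/27, mR=-305/2727; mL+mR=-30/101 → advance -1; mR−mL=200/2727 → turn +1·90°
n=4: pose=(-7,2,E); sL=60/233, sR=12/37; mL=-30/233, mR=-1686/8621; mL+mR=-12/37 → advance -1; mR−mL=-576/8621 → turn -1·90°
n=5: pose=(-8,2,S); sL=3/10, sR=15/61; mL=-3/20, mR=-117/1220; mL+mR=-15/61 → advance -1; mR−mL=33/610 → turn +1·90°
n=6: pose=(-8,3,E); sL=60/277, sR=4/15; mL=-30/277, mR=-658/4155; mL+mR=-4/15 → advance -1; mR−mL=-208/4155 → turn -1·90°

0 4/15 12/53 -2/15 -74/795 -7 0 W
1 15/32 15/41 -15/64 -345/2624 -6 0 S
2 60/193 60/149 -30/193 -7110/28757 -6 1 E
3 10/27 30/101 -5/27 -305/2727 -7 1 S
4 60/233 12/37 -30/233 -1686/8621 -7 2 E
5 3/10 15/61 -3/20 -117/1220 -8 2 S
6 60/277 4/15 -30/277 -658/4155 -8 3 E
final -9 3 S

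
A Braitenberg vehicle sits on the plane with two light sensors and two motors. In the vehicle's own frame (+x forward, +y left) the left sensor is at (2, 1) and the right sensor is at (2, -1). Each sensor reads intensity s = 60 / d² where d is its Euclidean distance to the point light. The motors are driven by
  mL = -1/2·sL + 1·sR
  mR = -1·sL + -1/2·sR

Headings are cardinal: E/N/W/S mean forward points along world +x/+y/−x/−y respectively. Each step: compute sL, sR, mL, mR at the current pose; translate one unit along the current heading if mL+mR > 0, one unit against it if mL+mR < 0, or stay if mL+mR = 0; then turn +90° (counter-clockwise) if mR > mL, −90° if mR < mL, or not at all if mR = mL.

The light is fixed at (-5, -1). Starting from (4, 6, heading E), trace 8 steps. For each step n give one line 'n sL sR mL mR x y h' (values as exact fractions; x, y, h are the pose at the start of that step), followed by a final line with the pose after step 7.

0 12/37 60/157 1278/5809 -2994/5809 4 6 E
1 30/53 30/37 1035/1961 -1905/1961 3 6 S
2 12/17 20/39 106/663 -638/663 3 7 W
3 15/41 3/10 24/205 -423/820 4 7 N
4 12/37 60/157 1278/5809 -2994/5809 4 6 E
5 30/53 30/37 1035/1961 -1905/1961 3 6 S
6 12/17 20/39 106/663 -638/663 3 7 W
7 15/41 3/10 24/205 -423/820 4 7 N
final 4 6 E

n=0: pose=(4,6,E); sL=12/37, sR=60/157; mL=1278/5809, mR=-2994/5809; mL+mR=-1716/5809 → advance -1; mR−mL=-4272/5809 → turn -1·90°
n=1: pose=(3,6,S); sL=30/53, sR=30/37; mL=1035/1961, mR=-1905/1961; mL+mR=-870/1961 → advance -1; mR−mL=-2940/1961 → turn -1·90°
n=2: pose=(3,7,W); sL=12/17, sR=20/39; mL=106/663, mR=-638/663; mL+mR=-532/663 → advance -1; mR−mL=-248/221 → turn -1·90°
n=3: pose=(4,7,N); sL=15/41, sR=3/10; mL=24/205, mR=-423/820; mL+mR=-327/820 → advance -1; mR−mL=-519/820 → turn -1·90°
n=4: pose=(4,6,E); sL=12/37, sR=60/157; mL=1278/5809, mR=-2994/5809; mL+mR=-1716/5809 → advance -1; mR−mL=-4272/5809 → turn -1·90°
n=5: pose=(3,6,S); sL=30/53, sR=30/37; mL=1035/1961, mR=-1905/1961; mL+mR=-870/1961 → advance -1; mR−mL=-2940/1961 → turn -1·90°
n=6: pose=(3,7,W); sL=12/17, sR=20/39; mL=106/663, mR=-638/663; mL+mR=-532/663 → advance -1; mR−mL=-248/221 → turn -1·90°
n=7: pose=(4,7,N); sL=15/41, sR=3/10; mL=24/205, mR=-423/820; mL+mR=-327/820 → advance -1; mR−mL=-519/820 → turn -1·90°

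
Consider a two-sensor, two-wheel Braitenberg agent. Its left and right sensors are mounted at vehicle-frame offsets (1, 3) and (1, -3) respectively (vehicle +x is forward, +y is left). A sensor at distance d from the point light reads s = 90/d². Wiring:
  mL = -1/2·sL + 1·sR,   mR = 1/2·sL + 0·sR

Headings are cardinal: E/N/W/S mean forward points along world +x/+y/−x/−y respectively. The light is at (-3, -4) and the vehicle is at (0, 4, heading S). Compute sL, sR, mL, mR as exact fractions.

left sensor world pos  = (3, 3); dL² = 85
right sensor world pos = (-3, 3); dR² = 49
sL = 90/85 = 18/17
sR = 90/49 = 90/49
mL = -1/2·sL + 1·sR = 1089/833
mR = 1/2·sL + 0·sR = 9/17

18/17 90/49 1089/833 9/17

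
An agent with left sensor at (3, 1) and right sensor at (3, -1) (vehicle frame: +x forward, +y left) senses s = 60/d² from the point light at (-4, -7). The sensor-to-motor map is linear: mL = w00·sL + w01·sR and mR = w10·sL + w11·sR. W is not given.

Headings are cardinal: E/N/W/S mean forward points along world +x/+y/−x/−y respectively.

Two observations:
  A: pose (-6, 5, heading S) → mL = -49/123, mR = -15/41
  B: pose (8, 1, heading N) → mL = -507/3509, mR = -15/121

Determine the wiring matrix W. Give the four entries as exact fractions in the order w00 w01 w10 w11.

obs A: pose=(-6,5,S) → sL=30/41, sR=2/3, mL=-49/123, mR=-15/41
obs B: pose=(8,1,N) → sL=30/121, sR=6/29, mL=-507/3509, mR=-15/121
sensor matrix S = [[30/41, 2/3], [30/121, 6/29]]; det S = -2000/143869
solve [mL_A; mL_B] = S·[w00; w01] and [mR_A; mR_B] = S·[w10; w11]:
  w00 = -1, w01 = 1/2, w10 = -1/2, w11 = 0

-1 1/2 -1/2 0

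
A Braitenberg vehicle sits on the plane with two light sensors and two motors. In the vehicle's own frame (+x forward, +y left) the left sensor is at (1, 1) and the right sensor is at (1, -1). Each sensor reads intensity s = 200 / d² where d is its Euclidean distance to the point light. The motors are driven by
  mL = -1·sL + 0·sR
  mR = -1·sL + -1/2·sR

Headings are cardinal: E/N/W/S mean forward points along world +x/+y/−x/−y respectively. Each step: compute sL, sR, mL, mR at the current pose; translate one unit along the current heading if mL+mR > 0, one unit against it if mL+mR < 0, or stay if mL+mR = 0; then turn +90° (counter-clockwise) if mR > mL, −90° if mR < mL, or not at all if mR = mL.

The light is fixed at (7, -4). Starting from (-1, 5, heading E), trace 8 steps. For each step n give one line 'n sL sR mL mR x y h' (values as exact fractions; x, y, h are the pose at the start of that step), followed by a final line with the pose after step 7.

0 200/149 200/113 -200/149 -37500/16837 -1 5 E
1 25/16 50/41 -25/16 -1425/656 -2 5 S
2 200/181 200/221 -200/181 -62300/40001 -2 6 W
3 100/101 20/17 -100/101 -2710/1717 -1 6 N
4 200/149 200/113 -200/149 -37500/16837 -1 5 E
5 25/16 50/41 -25/16 -1425/656 -2 5 S
6 200/181 200/221 -200/181 -62300/40001 -2 6 W
7 100/101 20/17 -100/101 -2710/1717 -1 6 N
final -1 5 E

n=0: pose=(-1,5,E); sL=200/149, sR=200/113; mL=-200/149, mR=-37500/16837; mL+mR=-60100/16837 → advance -1; mR−mL=-100/113 → turn -1·90°
n=1: pose=(-2,5,S); sL=25/16, sR=50/41; mL=-25/16, mR=-1425/656; mL+mR=-1225/328 → advance -1; mR−mL=-25/41 → turn -1·90°
n=2: pose=(-2,6,W); sL=200/181, sR=200/221; mL=-200/181, mR=-62300/40001; mL+mR=-106500/40001 → advance -1; mR−mL=-100/221 → turn -1·90°
n=3: pose=(-1,6,N); sL=100/101, sR=20/17; mL=-100/101, mR=-2710/1717; mL+mR=-4410/1717 → advance -1; mR−mL=-10/17 → turn -1·90°
n=4: pose=(-1,5,E); sL=200/149, sR=200/113; mL=-200/149, mR=-37500/16837; mL+mR=-60100/16837 → advance -1; mR−mL=-100/113 → turn -1·90°
n=5: pose=(-2,5,S); sL=25/16, sR=50/41; mL=-25/16, mR=-1425/656; mL+mR=-1225/328 → advance -1; mR−mL=-25/41 → turn -1·90°
n=6: pose=(-2,6,W); sL=200/181, sR=200/221; mL=-200/181, mR=-62300/40001; mL+mR=-106500/40001 → advance -1; mR−mL=-100/221 → turn -1·90°
n=7: pose=(-1,6,N); sL=100/101, sR=20/17; mL=-100/101, mR=-2710/1717; mL+mR=-4410/1717 → advance -1; mR−mL=-10/17 → turn -1·90°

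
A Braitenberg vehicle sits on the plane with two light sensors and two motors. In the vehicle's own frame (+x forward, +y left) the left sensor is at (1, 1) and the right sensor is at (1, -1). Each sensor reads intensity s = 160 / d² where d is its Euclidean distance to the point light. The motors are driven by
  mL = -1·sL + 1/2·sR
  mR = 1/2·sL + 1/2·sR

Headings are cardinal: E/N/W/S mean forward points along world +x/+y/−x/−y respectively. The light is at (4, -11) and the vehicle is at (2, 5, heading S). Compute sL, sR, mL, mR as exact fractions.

left sensor world pos  = (3, 4); dL² = 226
right sensor world pos = (1, 4); dR² = 234
sL = 160/226 = 80/113
sR = 160/234 = 80/117
mL = -1·sL + 1/2·sR = -4840/13221
mR = 1/2·sL + 1/2·sR = 9200/13221

80/113 80/117 -4840/13221 9200/13221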